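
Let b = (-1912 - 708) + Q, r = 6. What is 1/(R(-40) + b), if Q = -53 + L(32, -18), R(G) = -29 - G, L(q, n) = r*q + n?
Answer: -1/2488 ≈ -0.00040193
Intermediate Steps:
L(q, n) = n + 6*q (L(q, n) = 6*q + n = n + 6*q)
Q = 121 (Q = -53 + (-18 + 6*32) = -53 + (-18 + 192) = -53 + 174 = 121)
b = -2499 (b = (-1912 - 708) + 121 = -2620 + 121 = -2499)
1/(R(-40) + b) = 1/((-29 - 1*(-40)) - 2499) = 1/((-29 + 40) - 2499) = 1/(11 - 2499) = 1/(-2488) = -1/2488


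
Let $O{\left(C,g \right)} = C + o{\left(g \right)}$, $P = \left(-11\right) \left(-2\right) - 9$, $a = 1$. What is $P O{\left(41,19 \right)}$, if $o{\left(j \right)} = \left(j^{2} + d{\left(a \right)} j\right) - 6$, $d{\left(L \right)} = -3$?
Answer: $4407$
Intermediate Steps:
$o{\left(j \right)} = -6 + j^{2} - 3 j$ ($o{\left(j \right)} = \left(j^{2} - 3 j\right) - 6 = -6 + j^{2} - 3 j$)
$P = 13$ ($P = 22 - 9 = 13$)
$O{\left(C,g \right)} = -6 + C + g^{2} - 3 g$ ($O{\left(C,g \right)} = C - \left(6 - g^{2} + 3 g\right) = -6 + C + g^{2} - 3 g$)
$P O{\left(41,19 \right)} = 13 \left(-6 + 41 + 19^{2} - 57\right) = 13 \left(-6 + 41 + 361 - 57\right) = 13 \cdot 339 = 4407$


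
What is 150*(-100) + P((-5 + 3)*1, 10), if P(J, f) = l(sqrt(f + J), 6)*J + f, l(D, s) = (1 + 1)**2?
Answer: -14998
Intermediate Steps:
l(D, s) = 4 (l(D, s) = 2**2 = 4)
P(J, f) = f + 4*J (P(J, f) = 4*J + f = f + 4*J)
150*(-100) + P((-5 + 3)*1, 10) = 150*(-100) + (10 + 4*((-5 + 3)*1)) = -15000 + (10 + 4*(-2*1)) = -15000 + (10 + 4*(-2)) = -15000 + (10 - 8) = -15000 + 2 = -14998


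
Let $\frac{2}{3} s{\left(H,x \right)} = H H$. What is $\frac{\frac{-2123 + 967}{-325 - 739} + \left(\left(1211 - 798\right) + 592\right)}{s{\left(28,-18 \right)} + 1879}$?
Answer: $\frac{267619}{812630} \approx 0.32932$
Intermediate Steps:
$s{\left(H,x \right)} = \frac{3 H^{2}}{2}$ ($s{\left(H,x \right)} = \frac{3 H H}{2} = \frac{3 H^{2}}{2}$)
$\frac{\frac{-2123 + 967}{-325 - 739} + \left(\left(1211 - 798\right) + 592\right)}{s{\left(28,-18 \right)} + 1879} = \frac{\frac{-2123 + 967}{-325 - 739} + \left(\left(1211 - 798\right) + 592\right)}{\frac{3 \cdot 28^{2}}{2} + 1879} = \frac{- \frac{1156}{-1064} + \left(413 + 592\right)}{\frac{3}{2} \cdot 784 + 1879} = \frac{\left(-1156\right) \left(- \frac{1}{1064}\right) + 1005}{1176 + 1879} = \frac{\frac{289}{266} + 1005}{3055} = \frac{267619}{266} \cdot \frac{1}{3055} = \frac{267619}{812630}$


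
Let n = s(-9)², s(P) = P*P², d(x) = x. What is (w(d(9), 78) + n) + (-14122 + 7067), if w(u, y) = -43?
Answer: 524343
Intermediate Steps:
s(P) = P³
n = 531441 (n = ((-9)³)² = (-729)² = 531441)
(w(d(9), 78) + n) + (-14122 + 7067) = (-43 + 531441) + (-14122 + 7067) = 531398 - 7055 = 524343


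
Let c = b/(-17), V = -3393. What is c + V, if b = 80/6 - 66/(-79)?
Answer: -13673755/4029 ≈ -3393.8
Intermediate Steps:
b = 3358/237 (b = 80*(⅙) - 66*(-1/79) = 40/3 + 66/79 = 3358/237 ≈ 14.169)
c = -3358/4029 (c = (3358/237)/(-17) = (3358/237)*(-1/17) = -3358/4029 ≈ -0.83346)
c + V = -3358/4029 - 3393 = -13673755/4029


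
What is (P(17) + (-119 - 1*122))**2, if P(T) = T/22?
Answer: 27931225/484 ≈ 57709.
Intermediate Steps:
P(T) = T/22 (P(T) = T*(1/22) = T/22)
(P(17) + (-119 - 1*122))**2 = ((1/22)*17 + (-119 - 1*122))**2 = (17/22 + (-119 - 122))**2 = (17/22 - 241)**2 = (-5285/22)**2 = 27931225/484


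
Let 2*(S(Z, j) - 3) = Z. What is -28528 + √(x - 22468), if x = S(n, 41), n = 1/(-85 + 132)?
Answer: -28528 + I*√198500646/94 ≈ -28528.0 + 149.88*I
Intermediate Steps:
n = 1/47 ≈ 0.021277
S(Z, j) = 3 + Z/2
x = 283/94 (x = 3 + (½)*(1/47) = 3 + 1/94 = 283/94 ≈ 3.0106)
-28528 + √(x - 22468) = -28528 + √(283/94 - 22468) = -28528 + √(-2111709/94) = -28528 + I*√198500646/94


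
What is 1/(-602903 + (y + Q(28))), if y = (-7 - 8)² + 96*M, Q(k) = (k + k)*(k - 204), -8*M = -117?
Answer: -1/611130 ≈ -1.6363e-6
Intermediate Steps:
M = 117/8 (M = -⅛*(-117) = 117/8 ≈ 14.625)
Q(k) = 2*k*(-204 + k) (Q(k) = (2*k)*(-204 + k) = 2*k*(-204 + k))
y = 1629 (y = (-7 - 8)² + 96*(117/8) = (-15)² + 1404 = 225 + 1404 = 1629)
1/(-602903 + (y + Q(28))) = 1/(-602903 + (1629 + 2*28*(-204 + 28))) = 1/(-602903 + (1629 + 2*28*(-176))) = 1/(-602903 + (1629 - 9856)) = 1/(-602903 - 8227) = 1/(-611130) = -1/611130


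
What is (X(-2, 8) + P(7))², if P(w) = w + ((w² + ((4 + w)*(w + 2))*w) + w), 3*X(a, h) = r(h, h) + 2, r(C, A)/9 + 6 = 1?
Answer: 4950625/9 ≈ 5.5007e+5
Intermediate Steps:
r(C, A) = -45 (r(C, A) = -54 + 9*1 = -54 + 9 = -45)
X(a, h) = -43/3 (X(a, h) = (-45 + 2)/3 = (⅓)*(-43) = -43/3)
P(w) = w² + 2*w + w*(2 + w)*(4 + w) (P(w) = w + ((w² + ((4 + w)*(2 + w))*w) + w) = w + ((w² + ((2 + w)*(4 + w))*w) + w) = w + ((w² + w*(2 + w)*(4 + w)) + w) = w + (w + w² + w*(2 + w)*(4 + w)) = w² + 2*w + w*(2 + w)*(4 + w))
(X(-2, 8) + P(7))² = (-43/3 + 7*(10 + 7² + 7*7))² = (-43/3 + 7*(10 + 49 + 49))² = (-43/3 + 7*108)² = (-43/3 + 756)² = (2225/3)² = 4950625/9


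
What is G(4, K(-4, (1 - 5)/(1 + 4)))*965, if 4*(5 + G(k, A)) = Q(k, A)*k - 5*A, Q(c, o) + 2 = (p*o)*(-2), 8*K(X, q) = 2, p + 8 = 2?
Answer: -66585/16 ≈ -4161.6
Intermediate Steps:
p = -6 (p = -8 + 2 = -6)
K(X, q) = 1/4 (K(X, q) = (1/8)*2 = 1/4)
Q(c, o) = -2 + 12*o (Q(c, o) = -2 - 6*o*(-2) = -2 + 12*o)
G(k, A) = -5 - 5*A/4 + k*(-2 + 12*A)/4 (G(k, A) = -5 + ((-2 + 12*A)*k - 5*A)/4 = -5 + (k*(-2 + 12*A) - 5*A)/4 = -5 + (-5*A + k*(-2 + 12*A))/4 = -5 + (-5*A/4 + k*(-2 + 12*A)/4) = -5 - 5*A/4 + k*(-2 + 12*A)/4)
G(4, K(-4, (1 - 5)/(1 + 4)))*965 = (-5 - 5/4*1/4 - 1/2*4 + 3*(1/4)*4)*965 = (-5 - 5/16 - 2 + 3)*965 = -69/16*965 = -66585/16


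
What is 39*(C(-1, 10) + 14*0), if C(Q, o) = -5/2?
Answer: -195/2 ≈ -97.500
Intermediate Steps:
C(Q, o) = -5/2 (C(Q, o) = -5*1/2 = -5/2)
39*(C(-1, 10) + 14*0) = 39*(-5/2 + 14*0) = 39*(-5/2 + 0) = 39*(-5/2) = -195/2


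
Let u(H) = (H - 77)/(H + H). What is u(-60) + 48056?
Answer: 5766857/120 ≈ 48057.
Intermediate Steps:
u(H) = (-77 + H)/(2*H) (u(H) = (-77 + H)/((2*H)) = (-77 + H)*(1/(2*H)) = (-77 + H)/(2*H))
u(-60) + 48056 = (1/2)*(-77 - 60)/(-60) + 48056 = (1/2)*(-1/60)*(-137) + 48056 = 137/120 + 48056 = 5766857/120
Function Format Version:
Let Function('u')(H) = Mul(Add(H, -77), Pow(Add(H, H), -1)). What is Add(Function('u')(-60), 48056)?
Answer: Rational(5766857, 120) ≈ 48057.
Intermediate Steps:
Function('u')(H) = Mul(Rational(1, 2), Pow(H, -1), Add(-77, H)) (Function('u')(H) = Mul(Add(-77, H), Pow(Mul(2, H), -1)) = Mul(Add(-77, H), Mul(Rational(1, 2), Pow(H, -1))) = Mul(Rational(1, 2), Pow(H, -1), Add(-77, H)))
Add(Function('u')(-60), 48056) = Add(Mul(Rational(1, 2), Pow(-60, -1), Add(-77, -60)), 48056) = Add(Mul(Rational(1, 2), Rational(-1, 60), -137), 48056) = Add(Rational(137, 120), 48056) = Rational(5766857, 120)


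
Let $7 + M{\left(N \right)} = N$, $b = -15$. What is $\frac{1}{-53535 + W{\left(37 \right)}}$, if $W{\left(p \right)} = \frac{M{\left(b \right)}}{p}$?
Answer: $- \frac{37}{1980817} \approx -1.8679 \cdot 10^{-5}$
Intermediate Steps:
$M{\left(N \right)} = -7 + N$
$W{\left(p \right)} = - \frac{22}{p}$ ($W{\left(p \right)} = \frac{-7 - 15}{p} = - \frac{22}{p}$)
$\frac{1}{-53535 + W{\left(37 \right)}} = \frac{1}{-53535 - \frac{22}{37}} = \frac{1}{- \frac{1980817}{37}} = - \frac{37}{1980817}$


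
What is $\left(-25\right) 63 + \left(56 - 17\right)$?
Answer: $-1536$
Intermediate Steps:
$\left(-25\right) 63 + \left(56 - 17\right) = -1575 + 39 = -1536$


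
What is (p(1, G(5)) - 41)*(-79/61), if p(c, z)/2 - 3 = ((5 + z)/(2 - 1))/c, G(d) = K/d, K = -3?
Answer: 10349/305 ≈ 33.931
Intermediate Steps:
G(d) = -3/d
p(c, z) = 6 + 2*(5 + z)/c (p(c, z) = 6 + 2*(((5 + z)/(2 - 1))/c) = 6 + 2*(((5 + z)/1)/c) = 6 + 2*(((5 + z)*1)/c) = 6 + 2*((5 + z)/c) = 6 + 2*(5 + z)/c)
(p(1, G(5)) - 41)*(-79/61) = (2*(5 - 3/5 + 3*1)/1 - 41)*(-79/61) = (2*1*(5 - 3*⅕ + 3) - 41)*(-79*1/61) = (2*1*(5 - ⅗ + 3) - 41)*(-79/61) = (2*1*(37/5) - 41)*(-79/61) = (74/5 - 41)*(-79/61) = -131/5*(-79/61) = 10349/305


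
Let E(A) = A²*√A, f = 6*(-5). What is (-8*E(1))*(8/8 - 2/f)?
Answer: -128/15 ≈ -8.5333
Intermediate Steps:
f = -30
E(A) = A^(5/2)
(-8*E(1))*(8/8 - 2/f) = (-8*1^(5/2))*(8/8 - 2/(-30)) = (-8*1)*(8*(⅛) - 2*(-1/30)) = -8*(1 + 1/15) = -8*16/15 = -128/15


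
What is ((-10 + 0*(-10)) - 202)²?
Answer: 44944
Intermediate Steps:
((-10 + 0*(-10)) - 202)² = ((-10 + 0) - 202)² = (-10 - 202)² = (-212)² = 44944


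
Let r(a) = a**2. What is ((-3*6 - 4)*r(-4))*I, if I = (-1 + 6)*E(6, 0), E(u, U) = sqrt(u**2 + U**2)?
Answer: -10560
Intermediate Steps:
E(u, U) = sqrt(U**2 + u**2)
I = 30 (I = (-1 + 6)*sqrt(0**2 + 6**2) = 5*sqrt(0 + 36) = 5*sqrt(36) = 5*6 = 30)
((-3*6 - 4)*r(-4))*I = ((-3*6 - 4)*(-4)**2)*30 = ((-18 - 4)*16)*30 = -22*16*30 = -352*30 = -10560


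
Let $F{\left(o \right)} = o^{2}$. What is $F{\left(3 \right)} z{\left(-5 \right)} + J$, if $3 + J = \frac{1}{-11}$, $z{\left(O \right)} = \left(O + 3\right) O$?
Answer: $\frac{956}{11} \approx 86.909$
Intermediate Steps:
$z{\left(O \right)} = O \left(3 + O\right)$ ($z{\left(O \right)} = \left(3 + O\right) O = O \left(3 + O\right)$)
$J = - \frac{34}{11}$ ($J = -3 + \frac{1}{-11} = -3 - \frac{1}{11} = - \frac{34}{11} \approx -3.0909$)
$F{\left(3 \right)} z{\left(-5 \right)} + J = 3^{2} \left(- 5 \left(3 - 5\right)\right) - \frac{34}{11} = 9 \left(\left(-5\right) \left(-2\right)\right) - \frac{34}{11} = 9 \cdot 10 - \frac{34}{11} = 90 - \frac{34}{11} = \frac{956}{11}$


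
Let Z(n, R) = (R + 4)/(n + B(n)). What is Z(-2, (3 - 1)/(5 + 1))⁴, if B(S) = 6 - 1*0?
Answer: 28561/20736 ≈ 1.3774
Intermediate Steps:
B(S) = 6 (B(S) = 6 + 0 = 6)
Z(n, R) = (4 + R)/(6 + n) (Z(n, R) = (R + 4)/(n + 6) = (4 + R)/(6 + n))
Z(-2, (3 - 1)/(5 + 1))⁴ = ((4 + (3 - 1)/(5 + 1))/(6 - 2))⁴ = ((4 + 2/6)/4)⁴ = ((4 + 2*(⅙))/4)⁴ = ((4 + ⅓)/4)⁴ = ((¼)*(13/3))⁴ = (13/12)⁴ = 28561/20736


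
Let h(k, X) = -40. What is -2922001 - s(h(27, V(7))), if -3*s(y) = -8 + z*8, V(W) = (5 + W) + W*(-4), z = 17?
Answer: -8765875/3 ≈ -2.9220e+6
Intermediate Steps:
V(W) = 5 - 3*W (V(W) = (5 + W) - 4*W = 5 - 3*W)
s(y) = -128/3 (s(y) = -(-8 + 17*8)/3 = -(-8 + 136)/3 = -1/3*128 = -128/3)
-2922001 - s(h(27, V(7))) = -2922001 - 1*(-128/3) = -2922001 + 128/3 = -8765875/3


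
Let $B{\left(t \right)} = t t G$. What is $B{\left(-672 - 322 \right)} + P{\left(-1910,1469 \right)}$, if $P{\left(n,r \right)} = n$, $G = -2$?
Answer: $-1977982$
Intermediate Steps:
$B{\left(t \right)} = - 2 t^{2}$ ($B{\left(t \right)} = t t \left(-2\right) = t^{2} \left(-2\right) = - 2 t^{2}$)
$B{\left(-672 - 322 \right)} + P{\left(-1910,1469 \right)} = - 2 \left(-672 - 322\right)^{2} - 1910 = - 2 \left(-994\right)^{2} - 1910 = \left(-2\right) 988036 - 1910 = -1976072 - 1910 = -1977982$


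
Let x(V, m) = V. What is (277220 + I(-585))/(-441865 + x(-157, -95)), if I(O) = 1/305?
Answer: -84552101/134816710 ≈ -0.62716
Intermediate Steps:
I(O) = 1/305
(277220 + I(-585))/(-441865 + x(-157, -95)) = (277220 + 1/305)/(-441865 - 157) = (84552101/305)/(-442022) = (84552101/305)*(-1/442022) = -84552101/134816710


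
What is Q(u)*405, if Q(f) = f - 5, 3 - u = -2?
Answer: 0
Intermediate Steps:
u = 5 (u = 3 - 1*(-2) = 3 + 2 = 5)
Q(f) = -5 + f
Q(u)*405 = (-5 + 5)*405 = 0*405 = 0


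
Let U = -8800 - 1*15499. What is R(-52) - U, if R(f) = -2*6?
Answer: 24287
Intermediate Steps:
U = -24299 (U = -8800 - 15499 = -24299)
R(f) = -12
R(-52) - U = -12 - 1*(-24299) = -12 + 24299 = 24287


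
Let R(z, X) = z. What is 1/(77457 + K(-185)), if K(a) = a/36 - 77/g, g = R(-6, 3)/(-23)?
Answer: 36/2777641 ≈ 1.2961e-5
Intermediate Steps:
g = 6/23 (g = -6/(-23) = -6*(-1/23) = 6/23 ≈ 0.26087)
K(a) = -1771/6 + a/36 (K(a) = a/36 - 77/6/23 = a*(1/36) - 77*23/6 = a/36 - 1771/6 = -1771/6 + a/36)
1/(77457 + K(-185)) = 1/(77457 + (-1771/6 + (1/36)*(-185))) = 1/(77457 + (-1771/6 - 185/36)) = 1/(77457 - 10811/36) = 1/(2777641/36) = 36/2777641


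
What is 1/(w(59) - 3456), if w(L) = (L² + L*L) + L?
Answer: 1/3565 ≈ 0.00028051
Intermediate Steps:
w(L) = L + 2*L² (w(L) = (L² + L²) + L = 2*L² + L = L + 2*L²)
1/(w(59) - 3456) = 1/(59*(1 + 2*59) - 3456) = 1/(59*(1 + 118) - 3456) = 1/(59*119 - 3456) = 1/(7021 - 3456) = 1/3565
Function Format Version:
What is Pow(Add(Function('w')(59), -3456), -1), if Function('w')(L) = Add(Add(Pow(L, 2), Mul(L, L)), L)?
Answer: Rational(1, 3565) ≈ 0.00028051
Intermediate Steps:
Function('w')(L) = Add(L, Mul(2, Pow(L, 2))) (Function('w')(L) = Add(Add(Pow(L, 2), Pow(L, 2)), L) = Add(Mul(2, Pow(L, 2)), L) = Add(L, Mul(2, Pow(L, 2))))
Pow(Add(Function('w')(59), -3456), -1) = Pow(Add(Mul(59, Add(1, Mul(2, 59))), -3456), -1) = Pow(Add(Mul(59, Add(1, 118)), -3456), -1) = Pow(Add(Mul(59, 119), -3456), -1) = Pow(Add(7021, -3456), -1) = Pow(3565, -1) = Rational(1, 3565)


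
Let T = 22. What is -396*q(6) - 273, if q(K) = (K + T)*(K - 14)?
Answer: 88431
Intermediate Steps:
q(K) = (-14 + K)*(22 + K) (q(K) = (K + 22)*(K - 14) = (22 + K)*(-14 + K) = (-14 + K)*(22 + K))
-396*q(6) - 273 = -396*(-308 + 6**2 + 8*6) - 273 = -396*(-308 + 36 + 48) - 273 = -396*(-224) - 273 = 88704 - 273 = 88431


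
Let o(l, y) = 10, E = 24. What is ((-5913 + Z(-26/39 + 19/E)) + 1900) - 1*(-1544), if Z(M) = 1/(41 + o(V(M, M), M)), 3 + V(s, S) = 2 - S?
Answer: -125918/51 ≈ -2469.0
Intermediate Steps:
V(s, S) = -1 - S (V(s, S) = -3 + (2 - S) = -1 - S)
Z(M) = 1/51 (Z(M) = 1/(41 + 10) = 1/51)
((-5913 + Z(-26/39 + 19/E)) + 1900) - 1*(-1544) = ((-5913 + 1/51) + 1900) - 1*(-1544) = (-301562/51 + 1900) + 1544 = -204662/51 + 1544 = -125918/51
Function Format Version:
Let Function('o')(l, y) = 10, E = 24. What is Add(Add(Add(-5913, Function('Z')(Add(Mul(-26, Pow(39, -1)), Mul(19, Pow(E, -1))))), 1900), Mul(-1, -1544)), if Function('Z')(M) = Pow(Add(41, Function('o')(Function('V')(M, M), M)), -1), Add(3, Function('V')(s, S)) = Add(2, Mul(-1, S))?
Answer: Rational(-125918, 51) ≈ -2469.0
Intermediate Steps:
Function('V')(s, S) = Add(-1, Mul(-1, S)) (Function('V')(s, S) = Add(-3, Add(2, Mul(-1, S))) = Add(-1, Mul(-1, S)))
Function('Z')(M) = Rational(1, 51) (Function('Z')(M) = Pow(Add(41, 10), -1) = Pow(51, -1) = Rational(1, 51))
Add(Add(Add(-5913, Function('Z')(Add(Mul(-26, Pow(39, -1)), Mul(19, Pow(E, -1))))), 1900), Mul(-1, -1544)) = Add(Add(Add(-5913, Rational(1, 51)), 1900), Mul(-1, -1544)) = Add(Add(Rational(-301562, 51), 1900), 1544) = Add(Rational(-204662, 51), 1544) = Rational(-125918, 51)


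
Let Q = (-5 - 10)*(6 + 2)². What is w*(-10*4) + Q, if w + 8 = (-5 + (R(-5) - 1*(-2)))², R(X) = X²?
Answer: -20000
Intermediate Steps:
Q = -960 (Q = -15*8² = -15*64 = -960)
w = 476 (w = -8 + (-5 + ((-5)² - 1*(-2)))² = -8 + (-5 + (25 + 2))² = -8 + (-5 + 27)² = -8 + 22² = -8 + 484 = 476)
w*(-10*4) + Q = 476*(-10*4) - 960 = 476*(-40) - 960 = -19040 - 960 = -20000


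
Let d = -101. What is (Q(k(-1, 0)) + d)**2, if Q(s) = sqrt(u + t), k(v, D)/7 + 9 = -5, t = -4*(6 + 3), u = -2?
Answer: (101 - I*sqrt(38))**2 ≈ 10163.0 - 1245.2*I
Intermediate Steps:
t = -36 (t = -4*9 = -36)
k(v, D) = -98 (k(v, D) = -63 + 7*(-5) = -63 - 35 = -98)
Q(s) = I*sqrt(38) (Q(s) = sqrt(-2 - 36) = sqrt(-38) = I*sqrt(38))
(Q(k(-1, 0)) + d)**2 = (I*sqrt(38) - 101)**2 = (-101 + I*sqrt(38))**2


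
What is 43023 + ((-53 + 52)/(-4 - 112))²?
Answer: 578917489/13456 ≈ 43023.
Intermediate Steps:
43023 + ((-53 + 52)/(-4 - 112))² = 43023 + (-1/(-116))² = 43023 + (-1*(-1/116))² = 43023 + (1/116)² = 43023 + 1/13456 = 578917489/13456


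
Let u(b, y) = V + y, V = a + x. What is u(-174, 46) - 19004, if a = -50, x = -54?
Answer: -19062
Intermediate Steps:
V = -104 (V = -50 - 54 = -104)
u(b, y) = -104 + y
u(-174, 46) - 19004 = (-104 + 46) - 19004 = -58 - 19004 = -19062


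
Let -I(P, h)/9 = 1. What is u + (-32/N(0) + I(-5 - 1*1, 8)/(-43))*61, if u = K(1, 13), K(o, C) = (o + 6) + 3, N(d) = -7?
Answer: 90789/301 ≈ 301.62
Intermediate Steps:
I(P, h) = -9 (I(P, h) = -9*1 = -9)
K(o, C) = 9 + o (K(o, C) = (6 + o) + 3 = 9 + o)
u = 10 (u = 9 + 1 = 10)
u + (-32/N(0) + I(-5 - 1*1, 8)/(-43))*61 = 10 + (-32/(-7) - 9/(-43))*61 = 10 + (-32*(-⅐) - 9*(-1/43))*61 = 10 + (32/7 + 9/43)*61 = 10 + (1439/301)*61 = 10 + 87779/301 = 90789/301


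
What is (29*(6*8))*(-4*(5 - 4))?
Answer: -5568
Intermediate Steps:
(29*(6*8))*(-4*(5 - 4)) = (29*48)*(-4*1) = 1392*(-4) = -5568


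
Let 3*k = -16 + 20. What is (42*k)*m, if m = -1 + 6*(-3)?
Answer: -1064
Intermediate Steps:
k = 4/3 (k = (-16 + 20)/3 = (⅓)*4 = 4/3 ≈ 1.3333)
m = -19 (m = -1 - 18 = -19)
(42*k)*m = (42*(4/3))*(-19) = 56*(-19) = -1064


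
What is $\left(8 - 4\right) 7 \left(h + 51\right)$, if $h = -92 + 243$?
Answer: $5656$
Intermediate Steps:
$h = 151$
$\left(8 - 4\right) 7 \left(h + 51\right) = \left(8 - 4\right) 7 \left(151 + 51\right) = \left(8 - 4\right) 7 \cdot 202 = 4 \cdot 7 \cdot 202 = 28 \cdot 202 = 5656$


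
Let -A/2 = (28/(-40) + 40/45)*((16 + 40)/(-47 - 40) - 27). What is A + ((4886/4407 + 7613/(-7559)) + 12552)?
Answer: 109225872801566/8694565893 ≈ 12563.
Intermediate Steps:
A = 8177/783 (A = -2*(28/(-40) + 40/45)*((16 + 40)/(-47 - 40) - 27) = -2*(28*(-1/40) + 40*(1/45))*(56/(-87) - 27) = -2*(-7/10 + 8/9)*(56*(-1/87) - 27) = -17*(-56/87 - 27)/45 = -17*(-2405)/(45*87) = -2*(-8177/1566) = 8177/783 ≈ 10.443)
A + ((4886/4407 + 7613/(-7559)) + 12552) = 8177/783 + ((4886/4407 + 7613/(-7559)) + 12552) = 8177/783 + ((4886*(1/4407) + 7613*(-1/7559)) + 12552) = 8177/783 + ((4886/4407 - 7613/7559) + 12552) = 8177/783 + (3382783/33312513 + 12552) = 8177/783 + 418142045959/33312513 = 109225872801566/8694565893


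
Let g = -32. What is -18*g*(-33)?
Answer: -19008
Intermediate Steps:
-18*g*(-33) = -18*(-32)*(-33) = 576*(-33) = -19008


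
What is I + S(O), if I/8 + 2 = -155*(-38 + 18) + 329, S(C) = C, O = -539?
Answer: 26877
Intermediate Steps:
I = 27416 (I = -16 + 8*(-155*(-38 + 18) + 329) = -16 + 8*(-155*(-20) + 329) = -16 + 8*(3100 + 329) = -16 + 8*3429 = -16 + 27432 = 27416)
I + S(O) = 27416 - 539 = 26877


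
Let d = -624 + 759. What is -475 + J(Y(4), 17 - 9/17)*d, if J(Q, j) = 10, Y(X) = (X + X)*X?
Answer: 875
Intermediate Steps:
Y(X) = 2*X**2 (Y(X) = (2*X)*X = 2*X**2)
d = 135
-475 + J(Y(4), 17 - 9/17)*d = -475 + 10*135 = -475 + 1350 = 875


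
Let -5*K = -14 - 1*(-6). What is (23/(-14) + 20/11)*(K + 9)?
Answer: 1431/770 ≈ 1.8584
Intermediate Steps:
K = 8/5 (K = -(-14 - 1*(-6))/5 = -(-14 + 6)/5 = -⅕*(-8) = 8/5 ≈ 1.6000)
(23/(-14) + 20/11)*(K + 9) = (23/(-14) + 20/11)*(8/5 + 9) = (23*(-1/14) + 20*(1/11))*(53/5) = (-23/14 + 20/11)*(53/5) = (27/154)*(53/5) = 1431/770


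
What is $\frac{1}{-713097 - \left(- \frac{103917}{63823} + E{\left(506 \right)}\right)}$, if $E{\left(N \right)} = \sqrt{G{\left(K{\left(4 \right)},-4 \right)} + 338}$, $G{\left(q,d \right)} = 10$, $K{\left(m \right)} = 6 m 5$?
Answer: $- \frac{484117515781537}{345221959671902833484} + \frac{4073375329 \sqrt{87}}{1035665879015708500452} \approx -1.4023 \cdot 10^{-6}$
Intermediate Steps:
$K{\left(m \right)} = 30 m$
$E{\left(N \right)} = 2 \sqrt{87}$ ($E{\left(N \right)} = \sqrt{10 + 338} = \sqrt{348} = 2 \sqrt{87}$)
$\frac{1}{-713097 - \left(- \frac{103917}{63823} + E{\left(506 \right)}\right)} = \frac{1}{-713097 + \left(\frac{415668}{255292} - 2 \sqrt{87}\right)} = \frac{1}{-713097 + \left(415668 \cdot \frac{1}{255292} - 2 \sqrt{87}\right)} = \frac{1}{-713097 + \left(\frac{103917}{63823} - 2 \sqrt{87}\right)} = \frac{1}{- \frac{45511885914}{63823} - 2 \sqrt{87}}$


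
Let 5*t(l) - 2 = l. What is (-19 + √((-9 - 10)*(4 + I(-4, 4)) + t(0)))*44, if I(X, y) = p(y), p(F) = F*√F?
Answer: -836 + 44*I*√5690/5 ≈ -836.0 + 663.8*I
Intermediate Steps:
p(F) = F^(3/2)
I(X, y) = y^(3/2)
t(l) = ⅖ + l/5
(-19 + √((-9 - 10)*(4 + I(-4, 4)) + t(0)))*44 = (-19 + √((-9 - 10)*(4 + 4^(3/2)) + (⅖ + (⅕)*0)))*44 = (-19 + √(-19*(4 + 8) + (⅖ + 0)))*44 = (-19 + √(-19*12 + ⅖))*44 = (-19 + √(-228 + ⅖))*44 = (-19 + √(-1138/5))*44 = (-19 + I*√5690/5)*44 = -836 + 44*I*√5690/5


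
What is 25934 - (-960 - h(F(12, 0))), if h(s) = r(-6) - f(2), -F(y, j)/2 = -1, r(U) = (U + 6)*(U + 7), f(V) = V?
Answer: 26892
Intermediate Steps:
r(U) = (6 + U)*(7 + U)
F(y, j) = 2 (F(y, j) = -2*(-1) = 2)
h(s) = -2 (h(s) = (42 + (-6)² + 13*(-6)) - 1*2 = (42 + 36 - 78) - 2 = 0 - 2 = -2)
25934 - (-960 - h(F(12, 0))) = 25934 - (-960 - 1*(-2)) = 25934 - (-960 + 2) = 25934 - 1*(-958) = 25934 + 958 = 26892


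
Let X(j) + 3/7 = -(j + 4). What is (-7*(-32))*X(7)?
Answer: -2560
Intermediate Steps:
X(j) = -31/7 - j (X(j) = -3/7 - (j + 4) = -3/7 - (4 + j) = -3/7 + (-4 - j) = -31/7 - j)
(-7*(-32))*X(7) = (-7*(-32))*(-31/7 - 1*7) = 224*(-31/7 - 7) = 224*(-80/7) = -2560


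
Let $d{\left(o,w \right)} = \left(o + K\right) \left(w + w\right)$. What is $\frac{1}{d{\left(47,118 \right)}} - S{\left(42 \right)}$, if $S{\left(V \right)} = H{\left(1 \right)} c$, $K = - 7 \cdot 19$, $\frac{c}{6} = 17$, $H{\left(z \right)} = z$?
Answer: $- \frac{2070193}{20296} \approx -102.0$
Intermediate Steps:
$c = 102$ ($c = 6 \cdot 17 = 102$)
$K = -133$ ($K = \left(-1\right) 133 = -133$)
$d{\left(o,w \right)} = 2 w \left(-133 + o\right)$ ($d{\left(o,w \right)} = \left(o - 133\right) \left(w + w\right) = \left(-133 + o\right) 2 w = 2 w \left(-133 + o\right)$)
$S{\left(V \right)} = 102$ ($S{\left(V \right)} = 1 \cdot 102 = 102$)
$\frac{1}{d{\left(47,118 \right)}} - S{\left(42 \right)} = \frac{1}{2 \cdot 118 \left(-133 + 47\right)} - 102 = \frac{1}{2 \cdot 118 \left(-86\right)} - 102 = \frac{1}{-20296} - 102 = - \frac{1}{20296} - 102 = - \frac{2070193}{20296}$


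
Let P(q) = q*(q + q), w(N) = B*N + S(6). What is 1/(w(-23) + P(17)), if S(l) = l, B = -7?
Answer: 1/745 ≈ 0.0013423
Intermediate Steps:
w(N) = 6 - 7*N (w(N) = -7*N + 6 = 6 - 7*N)
P(q) = 2*q**2 (P(q) = q*(2*q) = 2*q**2)
1/(w(-23) + P(17)) = 1/((6 - 7*(-23)) + 2*17**2) = 1/((6 + 161) + 2*289) = 1/(167 + 578) = 1/745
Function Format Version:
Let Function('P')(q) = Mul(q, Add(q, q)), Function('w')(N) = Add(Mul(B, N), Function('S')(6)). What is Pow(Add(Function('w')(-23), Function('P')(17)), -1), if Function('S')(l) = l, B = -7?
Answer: Rational(1, 745) ≈ 0.0013423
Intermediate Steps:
Function('w')(N) = Add(6, Mul(-7, N)) (Function('w')(N) = Add(Mul(-7, N), 6) = Add(6, Mul(-7, N)))
Function('P')(q) = Mul(2, Pow(q, 2)) (Function('P')(q) = Mul(q, Mul(2, q)) = Mul(2, Pow(q, 2)))
Pow(Add(Function('w')(-23), Function('P')(17)), -1) = Pow(Add(Add(6, Mul(-7, -23)), Mul(2, Pow(17, 2))), -1) = Pow(Add(Add(6, 161), Mul(2, 289)), -1) = Pow(Add(167, 578), -1) = Pow(745, -1) = Rational(1, 745)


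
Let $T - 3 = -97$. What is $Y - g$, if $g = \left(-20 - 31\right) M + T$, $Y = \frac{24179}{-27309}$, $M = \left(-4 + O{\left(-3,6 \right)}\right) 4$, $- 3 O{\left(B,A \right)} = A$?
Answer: $- \frac{30883349}{27309} \approx -1130.9$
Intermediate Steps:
$T = -94$ ($T = 3 - 97 = -94$)
$O{\left(B,A \right)} = - \frac{A}{3}$
$M = -24$ ($M = \left(-4 - 2\right) 4 = \left(-6\right) 4 = -24$)
$Y = - \frac{24179}{27309}$ ($Y = 24179 \left(- \frac{1}{27309}\right) = - \frac{24179}{27309} \approx -0.88539$)
$g = 1130$ ($g = \left(-20 - 31\right) \left(-24\right) - 94 = \left(-51\right) \left(-24\right) - 94 = 1224 - 94 = 1130$)
$Y - g = - \frac{24179}{27309} - 1130 = - \frac{30883349}{27309}$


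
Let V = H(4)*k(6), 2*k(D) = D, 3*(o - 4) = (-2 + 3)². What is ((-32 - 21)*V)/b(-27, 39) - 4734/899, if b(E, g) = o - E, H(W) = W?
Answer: -1080144/42253 ≈ -25.564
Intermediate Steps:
o = 13/3 (o = 4 + (-2 + 3)²/3 = 4 + (⅓)*1² = 4 + (⅓)*1 = 4 + ⅓ = 13/3 ≈ 4.3333)
k(D) = D/2
b(E, g) = 13/3 - E
V = 12 (V = 4*((½)*6) = 4*3 = 12)
((-32 - 21)*V)/b(-27, 39) - 4734/899 = ((-32 - 21)*12)/(13/3 - 1*(-27)) - 4734/899 = (-53*12)/(13/3 + 27) - 4734*1/899 = -636/94/3 - 4734/899 = -636*3/94 - 4734/899 = -954/47 - 4734/899 = -1080144/42253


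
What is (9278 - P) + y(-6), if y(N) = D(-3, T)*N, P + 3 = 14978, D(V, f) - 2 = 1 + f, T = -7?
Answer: -5673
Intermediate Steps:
D(V, f) = 3 + f (D(V, f) = 2 + (1 + f) = 3 + f)
P = 14975 (P = -3 + 14978 = 14975)
y(N) = -4*N (y(N) = (3 - 7)*N = -4*N)
(9278 - P) + y(-6) = (9278 - 1*14975) - 4*(-6) = (9278 - 14975) + 24 = -5697 + 24 = -5673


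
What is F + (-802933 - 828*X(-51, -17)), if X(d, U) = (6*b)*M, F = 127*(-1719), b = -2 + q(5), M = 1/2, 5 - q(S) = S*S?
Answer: -966598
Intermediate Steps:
q(S) = 5 - S² (q(S) = 5 - S*S = 5 - S²)
M = ½ ≈ 0.50000
b = -22 (b = -2 + (5 - 1*5²) = -2 + (5 - 1*25) = -2 + (5 - 25) = -2 - 20 = -22)
F = -218313
X(d, U) = -66 (X(d, U) = (6*(-22))*(½) = -132*½ = -66)
F + (-802933 - 828*X(-51, -17)) = -218313 + (-802933 - 828*(-66)) = -218313 + (-802933 + 54648) = -218313 - 748285 = -966598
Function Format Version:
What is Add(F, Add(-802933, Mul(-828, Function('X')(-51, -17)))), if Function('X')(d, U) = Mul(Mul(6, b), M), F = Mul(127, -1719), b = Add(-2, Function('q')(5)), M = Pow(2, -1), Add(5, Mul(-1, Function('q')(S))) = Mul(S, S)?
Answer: -966598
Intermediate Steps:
Function('q')(S) = Add(5, Mul(-1, Pow(S, 2))) (Function('q')(S) = Add(5, Mul(-1, Mul(S, S))) = Add(5, Mul(-1, Pow(S, 2))))
M = Rational(1, 2) ≈ 0.50000
b = -22 (b = Add(-2, Add(5, Mul(-1, Pow(5, 2)))) = Add(-2, Add(5, Mul(-1, 25))) = Add(-2, Add(5, -25)) = Add(-2, -20) = -22)
F = -218313
Function('X')(d, U) = -66 (Function('X')(d, U) = Mul(Mul(6, -22), Rational(1, 2)) = Mul(-132, Rational(1, 2)) = -66)
Add(F, Add(-802933, Mul(-828, Function('X')(-51, -17)))) = Add(-218313, Add(-802933, Mul(-828, -66))) = Add(-218313, Add(-802933, 54648)) = Add(-218313, -748285) = -966598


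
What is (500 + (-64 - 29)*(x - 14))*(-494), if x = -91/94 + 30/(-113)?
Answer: -5028777481/5311 ≈ -9.4686e+5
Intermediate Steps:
x = -13103/10622 (x = -91*1/94 + 30*(-1/113) = -91/94 - 30/113 = -13103/10622 ≈ -1.2336)
(500 + (-64 - 29)*(x - 14))*(-494) = (500 + (-64 - 29)*(-13103/10622 - 14))*(-494) = (500 - 93*(-161811/10622))*(-494) = (500 + 15048423/10622)*(-494) = (20359423/10622)*(-494) = -5028777481/5311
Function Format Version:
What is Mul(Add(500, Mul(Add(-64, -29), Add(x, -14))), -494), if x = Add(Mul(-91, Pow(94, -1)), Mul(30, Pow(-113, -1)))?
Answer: Rational(-5028777481, 5311) ≈ -9.4686e+5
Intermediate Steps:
x = Rational(-13103, 10622) (x = Add(Mul(-91, Rational(1, 94)), Mul(30, Rational(-1, 113))) = Add(Rational(-91, 94), Rational(-30, 113)) = Rational(-13103, 10622) ≈ -1.2336)
Mul(Add(500, Mul(Add(-64, -29), Add(x, -14))), -494) = Mul(Add(500, Mul(Add(-64, -29), Add(Rational(-13103, 10622), -14))), -494) = Mul(Add(500, Mul(-93, Rational(-161811, 10622))), -494) = Mul(Add(500, Rational(15048423, 10622)), -494) = Mul(Rational(20359423, 10622), -494) = Rational(-5028777481, 5311)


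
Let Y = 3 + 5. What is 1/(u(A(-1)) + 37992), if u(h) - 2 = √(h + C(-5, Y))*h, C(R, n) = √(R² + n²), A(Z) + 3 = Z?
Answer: 1/(37994 - 4*√(-4 + √89)) ≈ 2.6326e-5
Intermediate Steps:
Y = 8
A(Z) = -3 + Z
u(h) = 2 + h*√(h + √89) (u(h) = 2 + √(h + √((-5)² + 8²))*h = 2 + √(h + √(25 + 64))*h = 2 + √(h + √89)*h = 2 + h*√(h + √89))
1/(u(A(-1)) + 37992) = 1/((2 + (-3 - 1)*√((-3 - 1) + √89)) + 37992) = 1/((2 - 4*√(-4 + √89)) + 37992) = 1/(37994 - 4*√(-4 + √89))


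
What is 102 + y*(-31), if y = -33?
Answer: 1125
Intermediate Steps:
102 + y*(-31) = 102 - 33*(-31) = 102 + 1023 = 1125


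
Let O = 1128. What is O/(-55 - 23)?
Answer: -188/13 ≈ -14.462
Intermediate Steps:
O/(-55 - 23) = 1128/(-55 - 23) = 1128/(-78) = 1128*(-1/78) = -188/13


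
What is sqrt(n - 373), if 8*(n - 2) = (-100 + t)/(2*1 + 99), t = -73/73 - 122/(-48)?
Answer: I*sqrt(2180628885)/2424 ≈ 19.265*I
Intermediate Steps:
t = 37/24 (t = -73*1/73 - 122*(-1/48) = -1 + 61/24 = 37/24 ≈ 1.5417)
n = 36421/19392 (n = 2 + ((-100 + 37/24)/(2*1 + 99))/8 = 2 + (-2363/(24*(2 + 99)))/8 = 2 + (-2363/24/101)/8 = 2 + (-2363/24*1/101)/8 = 2 + (1/8)*(-2363/2424) = 2 - 2363/19392 = 36421/19392 ≈ 1.8781)
sqrt(n - 373) = sqrt(36421/19392 - 373) = sqrt(-7196795/19392) = I*sqrt(2180628885)/2424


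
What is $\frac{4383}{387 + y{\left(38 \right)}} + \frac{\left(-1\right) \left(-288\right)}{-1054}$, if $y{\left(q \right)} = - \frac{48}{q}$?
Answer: $\frac{14277201}{1287461} \approx 11.089$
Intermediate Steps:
$\frac{4383}{387 + y{\left(38 \right)}} + \frac{\left(-1\right) \left(-288\right)}{-1054} = \frac{4383}{387 - \frac{48}{38}} + \frac{\left(-1\right) \left(-288\right)}{-1054} = \frac{4383}{387 - \frac{24}{19}} + 288 \left(- \frac{1}{1054}\right) = \frac{4383}{387 - \frac{24}{19}} - \frac{144}{527} = \frac{4383}{\frac{7329}{19}} - \frac{144}{527} = 4383 \cdot \frac{19}{7329} - \frac{144}{527} = \frac{27759}{2443} - \frac{144}{527} = \frac{14277201}{1287461}$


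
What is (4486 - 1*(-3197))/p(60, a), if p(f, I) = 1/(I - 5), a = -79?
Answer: -645372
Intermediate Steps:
p(f, I) = 1/(-5 + I)
(4486 - 1*(-3197))/p(60, a) = (4486 - 1*(-3197))/(1/(-5 - 79)) = (4486 + 3197)/(1/(-84)) = 7683/(-1/84) = 7683*(-84) = -645372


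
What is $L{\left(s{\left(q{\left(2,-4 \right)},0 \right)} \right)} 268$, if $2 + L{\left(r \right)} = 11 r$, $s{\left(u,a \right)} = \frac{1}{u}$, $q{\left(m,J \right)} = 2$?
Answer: $938$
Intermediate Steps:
$L{\left(r \right)} = -2 + 11 r$
$L{\left(s{\left(q{\left(2,-4 \right)},0 \right)} \right)} 268 = \left(-2 + \frac{11}{2}\right) 268 = \frac{7}{2} \cdot 268 = 938$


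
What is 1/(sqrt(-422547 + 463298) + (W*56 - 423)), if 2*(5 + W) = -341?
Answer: -10251/105042250 - sqrt(40751)/105042250 ≈ -9.9511e-5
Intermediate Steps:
W = -351/2 (W = -5 + (1/2)*(-341) = -5 - 341/2 = -351/2 ≈ -175.50)
1/(sqrt(-422547 + 463298) + (W*56 - 423)) = 1/(sqrt(-422547 + 463298) + (-351/2*56 - 423)) = 1/(sqrt(40751) + (-9828 - 423)) = 1/(sqrt(40751) - 10251) = 1/(-10251 + sqrt(40751))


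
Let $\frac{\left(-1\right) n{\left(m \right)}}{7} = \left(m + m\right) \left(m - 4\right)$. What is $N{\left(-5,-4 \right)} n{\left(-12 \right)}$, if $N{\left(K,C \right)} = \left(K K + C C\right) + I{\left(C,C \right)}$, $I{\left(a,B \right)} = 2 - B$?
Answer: $-126336$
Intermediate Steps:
$N{\left(K,C \right)} = 2 + C^{2} + K^{2} - C$ ($N{\left(K,C \right)} = \left(K K + C C\right) - \left(-2 + C\right) = \left(K^{2} + C^{2}\right) - \left(-2 + C\right) = \left(C^{2} + K^{2}\right) - \left(-2 + C\right) = 2 + C^{2} + K^{2} - C$)
$n{\left(m \right)} = - 14 m \left(-4 + m\right)$ ($n{\left(m \right)} = - 7 \left(m + m\right) \left(m - 4\right) = - 7 \cdot 2 m \left(-4 + m\right) = - 14 m \left(-4 + m\right)$)
$N{\left(-5,-4 \right)} n{\left(-12 \right)} = \left(2 + \left(-4\right)^{2} + \left(-5\right)^{2} - -4\right) 14 \left(-12\right) \left(4 - -12\right) = \left(2 + 16 + 25 + 4\right) 14 \left(-12\right) \left(4 + 12\right) = 47 \cdot 14 \left(-12\right) 16 = 47 \left(-2688\right) = -126336$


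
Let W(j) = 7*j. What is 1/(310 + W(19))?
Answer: 1/443 ≈ 0.0022573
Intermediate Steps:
1/(310 + W(19)) = 1/(310 + 7*19) = 1/(310 + 133) = 1/443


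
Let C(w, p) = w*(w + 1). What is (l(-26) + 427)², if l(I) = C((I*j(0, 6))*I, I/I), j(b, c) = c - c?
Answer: 182329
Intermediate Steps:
j(b, c) = 0
C(w, p) = w*(1 + w)
l(I) = 0 (l(I) = ((I*0)*I)*(1 + (I*0)*I) = (0*I)*(1 + 0*I) = 0*(1 + 0) = 0*1 = 0)
(l(-26) + 427)² = (0 + 427)² = 427² = 182329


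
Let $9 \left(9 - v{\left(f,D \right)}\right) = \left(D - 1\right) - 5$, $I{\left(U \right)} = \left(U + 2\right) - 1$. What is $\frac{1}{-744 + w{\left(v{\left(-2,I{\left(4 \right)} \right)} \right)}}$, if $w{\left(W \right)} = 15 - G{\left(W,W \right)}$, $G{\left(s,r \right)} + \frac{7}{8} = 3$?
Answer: $- \frac{8}{5849} \approx -0.0013678$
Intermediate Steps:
$I{\left(U \right)} = 1 + U$ ($I{\left(U \right)} = \left(2 + U\right) - 1 = 1 + U$)
$G{\left(s,r \right)} = \frac{17}{8}$ ($G{\left(s,r \right)} = - \frac{7}{8} + 3 = \frac{17}{8}$)
$v{\left(f,D \right)} = \frac{29}{3} - \frac{D}{9}$ ($v{\left(f,D \right)} = 9 - \frac{\left(D - 1\right) - 5}{9} = 9 - \frac{\left(-1 + D\right) - 5}{9} = 9 - \frac{-6 + D}{9} = 9 - \left(- \frac{2}{3} + \frac{D}{9}\right) = \frac{29}{3} - \frac{D}{9}$)
$w{\left(W \right)} = \frac{103}{8}$ ($w{\left(W \right)} = 15 - \frac{17}{8} = \frac{103}{8}$)
$\frac{1}{-744 + w{\left(v{\left(-2,I{\left(4 \right)} \right)} \right)}} = \frac{1}{-744 + \frac{103}{8}} = \frac{1}{- \frac{5849}{8}} = - \frac{8}{5849}$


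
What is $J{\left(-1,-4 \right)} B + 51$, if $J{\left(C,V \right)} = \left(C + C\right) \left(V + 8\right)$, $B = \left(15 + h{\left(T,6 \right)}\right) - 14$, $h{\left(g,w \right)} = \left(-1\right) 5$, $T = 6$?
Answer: $83$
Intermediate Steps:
$h{\left(g,w \right)} = -5$
$B = -4$ ($B = \left(15 - 5\right) - 14 = 10 - 14 = -4$)
$J{\left(C,V \right)} = 2 C \left(8 + V\right)$
$J{\left(-1,-4 \right)} B + 51 = 2 \left(-1\right) \left(8 - 4\right) \left(-4\right) + 51 = 2 \left(-1\right) 4 \left(-4\right) + 51 = \left(-8\right) \left(-4\right) + 51 = 32 + 51 = 83$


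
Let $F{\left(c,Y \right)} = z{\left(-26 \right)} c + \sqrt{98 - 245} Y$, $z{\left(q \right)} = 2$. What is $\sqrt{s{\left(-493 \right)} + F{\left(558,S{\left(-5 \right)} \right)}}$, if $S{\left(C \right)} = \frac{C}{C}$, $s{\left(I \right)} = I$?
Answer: $\sqrt{623 + 7 i \sqrt{3}} \approx 24.961 + 0.2429 i$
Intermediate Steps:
$S{\left(C \right)} = 1$
$F{\left(c,Y \right)} = 2 c + 7 i Y \sqrt{3}$ ($F{\left(c,Y \right)} = 2 c + \sqrt{98 - 245} Y = 2 c + \sqrt{-147} Y = 2 c + 7 i \sqrt{3} Y = 2 c + 7 i Y \sqrt{3}$)
$\sqrt{s{\left(-493 \right)} + F{\left(558,S{\left(-5 \right)} \right)}} = \sqrt{-493 + \left(2 \cdot 558 + 7 i 1 \sqrt{3}\right)} = \sqrt{-493 + \left(1116 + 7 i \sqrt{3}\right)} = \sqrt{623 + 7 i \sqrt{3}}$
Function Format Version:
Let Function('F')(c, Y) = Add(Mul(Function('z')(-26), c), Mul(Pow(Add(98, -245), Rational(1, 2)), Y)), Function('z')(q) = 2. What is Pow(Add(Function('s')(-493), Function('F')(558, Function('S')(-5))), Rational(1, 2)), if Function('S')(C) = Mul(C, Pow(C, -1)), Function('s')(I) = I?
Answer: Pow(Add(623, Mul(7, I, Pow(3, Rational(1, 2)))), Rational(1, 2)) ≈ Add(24.961, Mul(0.2429, I))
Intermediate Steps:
Function('S')(C) = 1
Function('F')(c, Y) = Add(Mul(2, c), Mul(7, I, Y, Pow(3, Rational(1, 2)))) (Function('F')(c, Y) = Add(Mul(2, c), Mul(Pow(Add(98, -245), Rational(1, 2)), Y)) = Add(Mul(2, c), Mul(Pow(-147, Rational(1, 2)), Y)) = Add(Mul(2, c), Mul(Mul(7, I, Pow(3, Rational(1, 2))), Y)) = Add(Mul(2, c), Mul(7, I, Y, Pow(3, Rational(1, 2)))))
Pow(Add(Function('s')(-493), Function('F')(558, Function('S')(-5))), Rational(1, 2)) = Pow(Add(-493, Add(Mul(2, 558), Mul(7, I, 1, Pow(3, Rational(1, 2))))), Rational(1, 2)) = Pow(Add(-493, Add(1116, Mul(7, I, Pow(3, Rational(1, 2))))), Rational(1, 2)) = Pow(Add(623, Mul(7, I, Pow(3, Rational(1, 2)))), Rational(1, 2))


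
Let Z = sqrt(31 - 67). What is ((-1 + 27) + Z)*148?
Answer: 3848 + 888*I ≈ 3848.0 + 888.0*I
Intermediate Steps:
Z = 6*I (Z = sqrt(-36) = 6*I ≈ 6.0*I)
((-1 + 27) + Z)*148 = ((-1 + 27) + 6*I)*148 = (26 + 6*I)*148 = 3848 + 888*I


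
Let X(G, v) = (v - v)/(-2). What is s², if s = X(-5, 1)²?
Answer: 0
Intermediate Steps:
X(G, v) = 0 (X(G, v) = 0*(-½) = 0)
s = 0 (s = 0² = 0)
s² = 0² = 0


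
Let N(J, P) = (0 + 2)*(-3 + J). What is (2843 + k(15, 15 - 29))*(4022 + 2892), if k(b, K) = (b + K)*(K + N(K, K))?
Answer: 19324630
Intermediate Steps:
N(J, P) = -6 + 2*J (N(J, P) = 2*(-3 + J) = -6 + 2*J)
k(b, K) = (-6 + 3*K)*(K + b) (k(b, K) = (b + K)*(K + (-6 + 2*K)) = (K + b)*(-6 + 3*K) = (-6 + 3*K)*(K + b))
(2843 + k(15, 15 - 29))*(4022 + 2892) = (2843 + (-6*(15 - 29) - 6*15 + 3*(15 - 29)² + 3*(15 - 29)*15))*(4022 + 2892) = (2843 + (-6*(-14) - 90 + 3*(-14)² + 3*(-14)*15))*6914 = (2843 + (84 - 90 + 3*196 - 630))*6914 = (2843 + (84 - 90 + 588 - 630))*6914 = (2843 - 48)*6914 = 2795*6914 = 19324630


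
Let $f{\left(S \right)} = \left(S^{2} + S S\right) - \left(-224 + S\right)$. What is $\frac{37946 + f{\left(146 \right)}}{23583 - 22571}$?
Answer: $\frac{20164}{253} \approx 79.7$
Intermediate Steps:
$f{\left(S \right)} = 224 - S + 2 S^{2}$ ($f{\left(S \right)} = \left(S^{2} + S^{2}\right) - \left(-224 + S\right) = 2 S^{2} - \left(-224 + S\right) = 224 - S + 2 S^{2}$)
$\frac{37946 + f{\left(146 \right)}}{23583 - 22571} = \frac{37946 + \left(224 - 146 + 2 \cdot 146^{2}\right)}{23583 - 22571} = \frac{37946 + \left(224 - 146 + 2 \cdot 21316\right)}{1012} = \left(37946 + \left(224 - 146 + 42632\right)\right) \frac{1}{1012} = \left(37946 + 42710\right) \frac{1}{1012} = 80656 \cdot \frac{1}{1012} = \frac{20164}{253}$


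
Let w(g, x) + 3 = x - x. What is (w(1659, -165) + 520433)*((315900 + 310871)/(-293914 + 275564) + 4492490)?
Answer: 4290246138191347/1835 ≈ 2.3380e+12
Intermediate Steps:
w(g, x) = -3 (w(g, x) = -3 + (x - x) = -3 + 0 = -3)
(w(1659, -165) + 520433)*((315900 + 310871)/(-293914 + 275564) + 4492490) = (-3 + 520433)*((315900 + 310871)/(-293914 + 275564) + 4492490) = 520430*(626771/(-18350) + 4492490) = 520430*(626771*(-1/18350) + 4492490) = 520430*(-626771/18350 + 4492490) = 520430*(82436564729/18350) = 4290246138191347/1835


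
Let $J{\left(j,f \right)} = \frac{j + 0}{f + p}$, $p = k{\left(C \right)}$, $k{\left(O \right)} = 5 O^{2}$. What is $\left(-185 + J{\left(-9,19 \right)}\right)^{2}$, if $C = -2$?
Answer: $\frac{5798464}{169} \approx 34310.0$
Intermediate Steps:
$p = 20$ ($p = 5 \left(-2\right)^{2} = 5 \cdot 4 = 20$)
$J{\left(j,f \right)} = \frac{j}{20 + f}$ ($J{\left(j,f \right)} = \frac{j + 0}{f + 20} = \frac{j}{20 + f}$)
$\left(-185 + J{\left(-9,19 \right)}\right)^{2} = \left(-185 - \frac{9}{20 + 19}\right)^{2} = \left(-185 - \frac{9}{39}\right)^{2} = \left(-185 - \frac{3}{13}\right)^{2} = \left(- \frac{2408}{13}\right)^{2} = \frac{5798464}{169}$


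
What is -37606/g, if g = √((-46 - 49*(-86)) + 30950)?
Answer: -18803*√3902/5853 ≈ -200.67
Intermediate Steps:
g = 3*√3902 (g = √((-46 + 4214) + 30950) = √(4168 + 30950) = √35118 = 3*√3902 ≈ 187.40)
-37606/g = -37606*√3902/11706 = -18803*√3902/5853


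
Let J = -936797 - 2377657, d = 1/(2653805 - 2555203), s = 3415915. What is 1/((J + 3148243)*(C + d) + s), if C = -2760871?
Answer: 98602/45247525586550781 ≈ 2.1792e-12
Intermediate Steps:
d = 1/98602 ≈ 1.0142e-5
J = -3314454
1/((J + 3148243)*(C + d) + s) = 1/((-3314454 + 3148243)*(-2760871 + 1/98602) + 3415915) = 1/(-166211*(-272227402341/98602) + 3415915) = 1/(45247188770499951/98602 + 3415915) = 1/(45247525586550781/98602) = 98602/45247525586550781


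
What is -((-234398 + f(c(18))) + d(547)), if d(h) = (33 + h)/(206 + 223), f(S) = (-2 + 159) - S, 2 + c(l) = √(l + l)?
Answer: 100490525/429 ≈ 2.3424e+5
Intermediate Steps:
c(l) = -2 + √2*√l (c(l) = -2 + √(l + l) = -2 + √(2*l) = -2 + √2*√l)
f(S) = 157 - S
d(h) = 1/13 + h/429 (d(h) = (33 + h)/429 = (33 + h)*(1/429) = 1/13 + h/429)
-((-234398 + f(c(18))) + d(547)) = -((-234398 + (157 - (-2 + √2*√18))) + (1/13 + (1/429)*547)) = -((-234398 + (157 - (-2 + √2*(3*√2)))) + (1/13 + 547/429)) = -((-234398 + (157 - (-2 + 6))) + 580/429) = -((-234398 + (157 - 1*4)) + 580/429) = -((-234398 + (157 - 4)) + 580/429) = -((-234398 + 153) + 580/429) = -(-234245 + 580/429) = -1*(-100490525/429) = 100490525/429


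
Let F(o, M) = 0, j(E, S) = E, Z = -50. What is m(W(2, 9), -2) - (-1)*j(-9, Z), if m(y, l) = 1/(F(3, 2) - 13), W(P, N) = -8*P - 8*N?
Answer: -118/13 ≈ -9.0769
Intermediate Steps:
W(P, N) = -8*N - 8*P
m(y, l) = -1/13 (m(y, l) = 1/(0 - 13) = 1/(-13) = -1/13)
m(W(2, 9), -2) - (-1)*j(-9, Z) = -1/13 - (-1)*(-9) = -1/13 - 1*9 = -1/13 - 9 = -118/13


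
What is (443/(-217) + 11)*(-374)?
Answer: -727056/217 ≈ -3350.5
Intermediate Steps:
(443/(-217) + 11)*(-374) = (443*(-1/217) + 11)*(-374) = (-443/217 + 11)*(-374) = (1944/217)*(-374) = -727056/217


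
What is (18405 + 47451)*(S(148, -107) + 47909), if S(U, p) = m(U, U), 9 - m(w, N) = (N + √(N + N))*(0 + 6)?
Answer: 3097207680 - 790272*√74 ≈ 3.0904e+9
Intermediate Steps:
m(w, N) = 9 - 6*N - 6*√2*√N (m(w, N) = 9 - (N + √(N + N))*(0 + 6) = 9 - (N + √(2*N))*6 = 9 - (N + √2*√N)*6 = 9 - (6*N + 6*√2*√N) = 9 + (-6*N - 6*√2*√N) = 9 - 6*N - 6*√2*√N)
S(U, p) = 9 - 6*U - 6*√2*√U
(18405 + 47451)*(S(148, -107) + 47909) = (18405 + 47451)*((9 - 6*148 - 6*√2*√148) + 47909) = 65856*((9 - 888 - 6*√2*2*√37) + 47909) = 65856*((9 - 888 - 12*√74) + 47909) = 65856*((-879 - 12*√74) + 47909) = 65856*(47030 - 12*√74) = 3097207680 - 790272*√74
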